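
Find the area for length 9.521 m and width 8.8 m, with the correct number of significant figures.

area = 9.521 m × 8.8 m = 83.7848 m².
9.521 has 4 significant figures; 8.8 has 2.
Division/multiplication keeps the fewest: 2 significant figures.
Rounded: 84 m².

84 m²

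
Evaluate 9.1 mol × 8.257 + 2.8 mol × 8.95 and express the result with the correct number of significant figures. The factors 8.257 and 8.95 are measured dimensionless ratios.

1.00 × 10^2 mol

9.1 × 8.257 = 75.1387 → 75 mol (2 s.f., last digit at the 10^0 place).
2.8 × 8.95 = 25.06 → 25 mol (2 s.f., last digit at the 10^0 place).
Sum: 100.1987 mol; keep the coarser place, 10^0.
Result: 1.00 × 10^2 mol.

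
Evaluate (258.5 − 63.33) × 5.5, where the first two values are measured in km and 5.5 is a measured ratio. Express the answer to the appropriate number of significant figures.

258.5 km − 63.33 km = 195.17 km; the difference is limited to 1 decimal place (4 s.f.).
Carrying full precision, 195.17 × 5.5 = 1073.435 km; 5.5 has 2 s.f., so the result keeps min(4, 2) = 2 s.f.
Rounded to 2 significant figures: 1.1 × 10³ km.

1.1 × 10³ km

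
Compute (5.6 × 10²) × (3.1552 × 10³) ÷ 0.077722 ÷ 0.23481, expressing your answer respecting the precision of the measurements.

(5.6 × 10²) × (3.1552 × 10³) ÷ 0.077722 ÷ 0.23481 = 96817611.4376…
Multiplication/division keeps the fewest significant figures: 5.6 × 10² → 2 s.f., 3.1552 × 10³ → 5 s.f., 0.077722 → 5 s.f., 0.23481 → 5 s.f.; limit is 2.
Rounded to 2 significant figures: 9.7 × 10⁷.

9.7 × 10⁷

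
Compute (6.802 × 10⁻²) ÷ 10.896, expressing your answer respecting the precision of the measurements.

(6.802 × 10⁻²) ÷ 10.896 = 0.00624265785609…
Multiplication/division keeps the fewest significant figures: 6.802 × 10⁻² → 4 s.f., 10.896 → 5 s.f.; limit is 4.
Rounded to 4 significant figures: 0.006243.

0.006243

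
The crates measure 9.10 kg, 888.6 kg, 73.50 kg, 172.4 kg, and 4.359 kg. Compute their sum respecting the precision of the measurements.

9.10 kg + 888.6 kg + 73.50 kg + 172.4 kg + 4.359 kg = 1147.959 kg.
Addition/subtraction keeps the fewest decimal places: 9.10 → 2 decimal places, 888.6 → 1 decimal place, 73.50 → 2 decimal places, 172.4 → 1 decimal place, 4.359 → 3 decimal places; limit is 1.
Rounded to 1 decimal place: 1148.0 kg.

1148.0 kg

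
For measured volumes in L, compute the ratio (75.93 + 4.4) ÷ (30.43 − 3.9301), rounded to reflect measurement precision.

3.03

75.93 + 4.4 = 80.33, limited to 1 d.p. → 3 s.f.; 30.43 − 3.9301 = 26.4999, limited to 2 d.p. → 4 s.f.
Carrying full precision, 80.33 ÷ 26.4999 = 3.03133219371…; keep min(3, 4) = 3 s.f.
Rounded to 3 significant figures: 3.03.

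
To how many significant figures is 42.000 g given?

42.000: trailing zeros after a decimal point are significant.

5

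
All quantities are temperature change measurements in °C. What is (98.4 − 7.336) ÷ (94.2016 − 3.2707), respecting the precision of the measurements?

98.4 − 7.336 = 91.064, limited to 1 d.p. → 3 s.f.; 94.2016 − 3.2707 = 90.9309, limited to 4 d.p. → 6 s.f.
Carrying full precision, 91.064 ÷ 90.9309 = 1.00146374885…; keep min(3, 6) = 3 s.f.
Rounded to 3 significant figures: 1.00.

1.00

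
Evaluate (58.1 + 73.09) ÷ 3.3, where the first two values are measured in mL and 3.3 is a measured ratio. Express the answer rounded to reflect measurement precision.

4.0 × 10^1 mL

58.1 mL + 73.09 mL = 131.19 mL; the sum is limited to 1 decimal place (4 s.f.).
Carrying full precision, 131.19 ÷ 3.3 = 39.7545454545… mL; 3.3 has 2 s.f., so the result keeps min(4, 2) = 2 s.f.
Rounded to 2 significant figures: 4.0 × 10^1 mL.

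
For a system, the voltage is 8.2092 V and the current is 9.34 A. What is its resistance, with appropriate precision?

resistance = 8.2092 V ÷ 9.34 A = 0.878929336188… Ω.
8.2092 has 5 significant figures; 9.34 has 3.
Division/multiplication keeps the fewest: 3 significant figures.
Rounded: 0.879 Ω.

0.879 Ω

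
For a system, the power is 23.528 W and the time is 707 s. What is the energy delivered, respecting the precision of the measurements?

1.66 × 10^4 J

energy delivered = 23.528 W × 707 s = 16634.296 J.
23.528 has 5 significant figures; 707 has 3.
Division/multiplication keeps the fewest: 3 significant figures.
Rounded: 1.66 × 10^4 J.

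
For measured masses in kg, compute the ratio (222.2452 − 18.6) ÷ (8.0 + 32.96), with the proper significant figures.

222.2452 − 18.6 = 203.6452, limited to 1 d.p. → 4 s.f.; 8.0 + 32.96 = 40.96, limited to 1 d.p. → 3 s.f.
Carrying full precision, 203.6452 ÷ 40.96 = 4.97180664062…; keep min(4, 3) = 3 s.f.
Rounded to 3 significant figures: 4.97.

4.97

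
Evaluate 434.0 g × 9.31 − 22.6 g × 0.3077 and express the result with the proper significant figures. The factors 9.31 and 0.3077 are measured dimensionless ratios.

434.0 × 9.31 = 4040.54 → 4.04 × 10³ g (3 s.f., last digit at the 10^1 place).
22.6 × 0.3077 = 6.95402 → 6.95 g (3 s.f., last digit at the 10^-2 place).
Difference: 4033.58598 g; keep the coarser place, 10^1.
Result: 4.03 × 10³ g.

4.03 × 10³ g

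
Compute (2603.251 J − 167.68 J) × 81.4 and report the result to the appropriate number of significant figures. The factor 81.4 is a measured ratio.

2603.251 J − 167.68 J = 2435.571 J; the difference is limited to 2 decimal places (6 s.f.).
Carrying full precision, 2435.571 × 81.4 = 198255.4794 J; 81.4 has 3 s.f., so the result keeps min(6, 3) = 3 s.f.
Rounded to 3 significant figures: 1.98 × 10^5 J.

1.98 × 10^5 J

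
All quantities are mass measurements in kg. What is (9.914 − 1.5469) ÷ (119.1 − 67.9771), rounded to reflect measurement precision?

9.914 − 1.5469 = 8.3671, limited to 3 d.p. → 4 s.f.; 119.1 − 67.9771 = 51.1229, limited to 1 d.p. → 3 s.f.
Carrying full precision, 8.3671 ÷ 51.1229 = 0.163666380428…; keep min(4, 3) = 3 s.f.
Rounded to 3 significant figures: 1.64 × 10⁻¹.

1.64 × 10⁻¹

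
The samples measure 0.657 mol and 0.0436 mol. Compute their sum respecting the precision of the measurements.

0.657 mol + 0.0436 mol = 0.7006 mol.
Addition/subtraction keeps the fewest decimal places: 0.657 → 3 decimal places, 0.0436 → 4 decimal places; limit is 3.
Rounded to 3 decimal places: 0.701 mol.

0.701 mol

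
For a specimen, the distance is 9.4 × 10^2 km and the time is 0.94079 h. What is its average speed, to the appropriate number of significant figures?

average speed = 9.4 × 10^2 km ÷ 0.94079 h = 999.16028019… km/h.
9.4 × 10^2 has 2 significant figures; 0.94079 has 5.
Division/multiplication keeps the fewest: 2 significant figures.
Rounded: 1.0 × 10^3 km/h.

1.0 × 10^3 km/h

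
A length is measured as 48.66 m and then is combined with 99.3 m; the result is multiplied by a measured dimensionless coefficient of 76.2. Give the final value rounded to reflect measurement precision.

1.13 × 10^4 m

48.66 m + 99.3 m = 147.96 m; the sum is limited to 1 decimal place (4 s.f.).
Carrying full precision, 147.96 × 76.2 = 11274.552 m; 76.2 has 3 s.f., so the result keeps min(4, 3) = 3 s.f.
Rounded to 3 significant figures: 1.13 × 10^4 m.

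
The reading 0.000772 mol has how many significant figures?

0.000772: leading zeros are not significant.

3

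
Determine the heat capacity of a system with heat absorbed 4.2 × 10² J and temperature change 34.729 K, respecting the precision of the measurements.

heat capacity = 4.2 × 10² J ÷ 34.729 K = 12.0936393216… J/K.
4.2 × 10² has 2 significant figures; 34.729 has 5.
Division/multiplication keeps the fewest: 2 significant figures.
Rounded: 12 J/K.

12 J/K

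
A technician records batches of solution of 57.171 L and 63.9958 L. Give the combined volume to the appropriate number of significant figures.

121.167 L

57.171 L + 63.9958 L = 121.1668 L.
Addition/subtraction keeps the fewest decimal places: 57.171 → 3 decimal places, 63.9958 → 4 decimal places; limit is 3.
Rounded to 3 decimal places: 121.167 L.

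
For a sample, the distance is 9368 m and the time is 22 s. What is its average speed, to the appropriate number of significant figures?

4.3 × 10² m/s

average speed = 9368 m ÷ 22 s = 425.818181818… m/s.
9368 has 4 significant figures; 22 has 2.
Division/multiplication keeps the fewest: 2 significant figures.
Rounded: 4.3 × 10² m/s.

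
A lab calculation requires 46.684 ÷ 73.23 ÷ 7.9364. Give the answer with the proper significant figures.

0.08033

46.684 ÷ 73.23 ÷ 7.9364 = 0.0803258773561…
Multiplication/division keeps the fewest significant figures: 46.684 → 5 s.f., 73.23 → 4 s.f., 7.9364 → 5 s.f.; limit is 4.
Rounded to 4 significant figures: 0.08033.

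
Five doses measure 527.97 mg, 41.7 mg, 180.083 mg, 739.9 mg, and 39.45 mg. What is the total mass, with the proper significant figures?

527.97 mg + 41.7 mg + 180.083 mg + 739.9 mg + 39.45 mg = 1529.103 mg.
Addition/subtraction keeps the fewest decimal places: 527.97 → 2 decimal places, 41.7 → 1 decimal place, 180.083 → 3 decimal places, 739.9 → 1 decimal place, 39.45 → 2 decimal places; limit is 1.
Rounded to 1 decimal place: 1529.1 mg.

1529.1 mg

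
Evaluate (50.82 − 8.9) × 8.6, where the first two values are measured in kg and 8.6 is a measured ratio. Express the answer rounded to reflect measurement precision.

3.6 × 10² kg

50.82 kg − 8.9 kg = 41.92 kg; the difference is limited to 1 decimal place (3 s.f.).
Carrying full precision, 41.92 × 8.6 = 360.512 kg; 8.6 has 2 s.f., so the result keeps min(3, 2) = 2 s.f.
Rounded to 2 significant figures: 3.6 × 10² kg.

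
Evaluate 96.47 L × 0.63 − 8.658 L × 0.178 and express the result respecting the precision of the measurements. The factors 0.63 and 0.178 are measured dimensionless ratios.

59 L

96.47 × 0.63 = 60.7761 → 61 L (2 s.f., last digit at the 10^0 place).
8.658 × 0.178 = 1.541124 → 1.54 L (3 s.f., last digit at the 10^-2 place).
Difference: 59.234976 L; keep the coarser place, 10^0.
Result: 59 L.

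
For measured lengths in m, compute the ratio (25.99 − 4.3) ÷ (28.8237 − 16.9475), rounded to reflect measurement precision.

25.99 − 4.3 = 21.69, limited to 1 d.p. → 3 s.f.; 28.8237 − 16.9475 = 11.8762, limited to 4 d.p. → 6 s.f.
Carrying full precision, 21.69 ÷ 11.8762 = 1.82634175915…; keep min(3, 6) = 3 s.f.
Rounded to 3 significant figures: 1.83.

1.83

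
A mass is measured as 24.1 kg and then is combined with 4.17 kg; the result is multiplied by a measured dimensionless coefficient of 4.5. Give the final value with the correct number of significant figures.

24.1 kg + 4.17 kg = 28.27 kg; the sum is limited to 1 decimal place (3 s.f.).
Carrying full precision, 28.27 × 4.5 = 127.215 kg; 4.5 has 2 s.f., so the result keeps min(3, 2) = 2 s.f.
Rounded to 2 significant figures: 1.3 × 10² kg.

1.3 × 10² kg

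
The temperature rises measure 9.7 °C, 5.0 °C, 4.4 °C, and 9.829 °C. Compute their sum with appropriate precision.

9.7 °C + 5.0 °C + 4.4 °C + 9.829 °C = 28.929 °C.
Addition/subtraction keeps the fewest decimal places: 9.7 → 1 decimal place, 5.0 → 1 decimal place, 4.4 → 1 decimal place, 9.829 → 3 decimal places; limit is 1.
Rounded to 1 decimal place: 28.9 °C.

28.9 °C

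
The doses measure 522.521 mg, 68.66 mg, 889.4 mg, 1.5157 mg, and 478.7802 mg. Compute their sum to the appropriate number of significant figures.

1960.9 mg

522.521 mg + 68.66 mg + 889.4 mg + 1.5157 mg + 478.7802 mg = 1960.8769 mg.
Addition/subtraction keeps the fewest decimal places: 522.521 → 3 decimal places, 68.66 → 2 decimal places, 889.4 → 1 decimal place, 1.5157 → 4 decimal places, 478.7802 → 4 decimal places; limit is 1.
Rounded to 1 decimal place: 1960.9 mg.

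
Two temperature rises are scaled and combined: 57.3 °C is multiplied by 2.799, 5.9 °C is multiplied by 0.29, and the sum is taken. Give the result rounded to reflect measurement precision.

57.3 × 2.799 = 160.3827 → 160. °C (3 s.f., last digit at the 10^0 place).
5.9 × 0.29 = 1.711 → 1.7 °C (2 s.f., last digit at the 10^-1 place).
Sum: 162.0937 °C; keep the coarser place, 10^0.
Result: 162 °C.

162 °C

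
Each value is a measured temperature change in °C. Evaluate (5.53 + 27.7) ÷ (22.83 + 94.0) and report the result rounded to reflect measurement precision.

5.53 + 27.7 = 33.23, limited to 1 d.p. → 3 s.f.; 22.83 + 94.0 = 116.83, limited to 1 d.p. → 4 s.f.
Carrying full precision, 33.23 ÷ 116.83 = 0.284430368912…; keep min(3, 4) = 3 s.f.
Rounded to 3 significant figures: 0.284.

0.284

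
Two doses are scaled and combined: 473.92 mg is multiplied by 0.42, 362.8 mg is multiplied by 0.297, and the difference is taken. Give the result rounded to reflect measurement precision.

9 × 10^1 mg

473.92 × 0.42 = 199.0464 → 2.0 × 10^2 mg (2 s.f., last digit at the 10^1 place).
362.8 × 0.297 = 107.7516 → 108 mg (3 s.f., last digit at the 10^0 place).
Difference: 91.2948 mg; keep the coarser place, 10^1.
Result: 9 × 10^1 mg.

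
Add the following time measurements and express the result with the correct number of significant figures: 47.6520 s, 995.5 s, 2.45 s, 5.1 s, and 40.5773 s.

1091.3 s

47.6520 s + 995.5 s + 2.45 s + 5.1 s + 40.5773 s = 1091.2793 s.
Addition/subtraction keeps the fewest decimal places: 47.6520 → 4 decimal places, 995.5 → 1 decimal place, 2.45 → 2 decimal places, 5.1 → 1 decimal place, 40.5773 → 4 decimal places; limit is 1.
Rounded to 1 decimal place: 1091.3 s.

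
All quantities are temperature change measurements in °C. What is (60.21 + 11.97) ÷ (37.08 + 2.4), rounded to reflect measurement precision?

60.21 + 11.97 = 72.18, limited to 2 d.p. → 4 s.f.; 37.08 + 2.4 = 39.48, limited to 1 d.p. → 3 s.f.
Carrying full precision, 72.18 ÷ 39.48 = 1.8282674772…; keep min(4, 3) = 3 s.f.
Rounded to 3 significant figures: 1.83.

1.83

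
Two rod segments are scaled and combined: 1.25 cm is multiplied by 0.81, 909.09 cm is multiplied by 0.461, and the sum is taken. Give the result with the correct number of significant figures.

1.25 × 0.81 = 1.0125 → 1.0 cm (2 s.f., last digit at the 10^-1 place).
909.09 × 0.461 = 419.09049 → 419 cm (3 s.f., last digit at the 10^0 place).
Sum: 420.10299 cm; keep the coarser place, 10^0.
Result: 420. cm.

420. cm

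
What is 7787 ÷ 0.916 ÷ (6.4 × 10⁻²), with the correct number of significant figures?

1.3 × 10⁵

7787 ÷ 0.916 ÷ (6.4 × 10⁻²) = 132829.55786…
Multiplication/division keeps the fewest significant figures: 7787 → 4 s.f., 0.916 → 3 s.f., 6.4 × 10⁻² → 2 s.f.; limit is 2.
Rounded to 2 significant figures: 1.3 × 10⁵.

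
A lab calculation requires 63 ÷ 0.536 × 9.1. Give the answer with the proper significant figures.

1.1 × 10^3

63 ÷ 0.536 × 9.1 = 1069.58955224…
Multiplication/division keeps the fewest significant figures: 63 → 2 s.f., 0.536 → 3 s.f., 9.1 → 2 s.f.; limit is 2.
Rounded to 2 significant figures: 1.1 × 10^3.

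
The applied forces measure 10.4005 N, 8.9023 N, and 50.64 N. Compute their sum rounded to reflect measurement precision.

69.94 N

10.4005 N + 8.9023 N + 50.64 N = 69.9428 N.
Addition/subtraction keeps the fewest decimal places: 10.4005 → 4 decimal places, 8.9023 → 4 decimal places, 50.64 → 2 decimal places; limit is 2.
Rounded to 2 decimal places: 69.94 N.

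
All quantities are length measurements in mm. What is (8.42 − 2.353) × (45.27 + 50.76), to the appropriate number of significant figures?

583 mm²

8.42 − 2.353 = 6.067, limited to 2 d.p. → 3 s.f.; 45.27 + 50.76 = 96.03, limited to 2 d.p. → 4 s.f.
Carrying full precision, 6.067 × 96.03 = 582.61401; keep min(3, 4) = 3 s.f.
Rounded to 3 significant figures: 583 mm².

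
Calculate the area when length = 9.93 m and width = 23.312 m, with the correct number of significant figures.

231 m²

area = 9.93 m × 23.312 m = 231.48816 m².
9.93 has 3 significant figures; 23.312 has 5.
Division/multiplication keeps the fewest: 3 significant figures.
Rounded: 231 m².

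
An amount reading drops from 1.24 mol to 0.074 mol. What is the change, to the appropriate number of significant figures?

1.24 mol − 0.074 mol = 1.166 mol.
Addition/subtraction keeps the fewest decimal places: 1.24 → 2 decimal places, 0.074 → 3 decimal places; limit is 2.
Rounded to 2 decimal places: 1.17 mol.

1.17 mol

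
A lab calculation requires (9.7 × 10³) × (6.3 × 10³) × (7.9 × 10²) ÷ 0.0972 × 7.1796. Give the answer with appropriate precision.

(9.7 × 10³) × (6.3 × 10³) × (7.9 × 10²) ÷ 0.0972 × 7.1796 = 3.56593447778 × 10^12…
Multiplication/division keeps the fewest significant figures: 9.7 × 10³ → 2 s.f., 6.3 × 10³ → 2 s.f., 7.9 × 10² → 2 s.f., 0.0972 → 3 s.f., 7.1796 → 5 s.f.; limit is 2.
Rounded to 2 significant figures: 3.6 × 10¹².

3.6 × 10¹²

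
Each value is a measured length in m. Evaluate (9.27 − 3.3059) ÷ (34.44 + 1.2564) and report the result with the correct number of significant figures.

0.167

9.27 − 3.3059 = 5.9641, limited to 2 d.p. → 3 s.f.; 34.44 + 1.2564 = 35.6964, limited to 2 d.p. → 4 s.f.
Carrying full precision, 5.9641 ÷ 35.6964 = 0.167078472899…; keep min(3, 4) = 3 s.f.
Rounded to 3 significant figures: 0.167.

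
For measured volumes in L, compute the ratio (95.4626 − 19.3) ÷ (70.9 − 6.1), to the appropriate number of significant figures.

1.18

95.4626 − 19.3 = 76.1626, limited to 1 d.p. → 3 s.f.; 70.9 − 6.1 = 64.8, limited to 1 d.p. → 3 s.f.
Carrying full precision, 76.1626 ÷ 64.8 = 1.17534876543…; keep min(3, 3) = 3 s.f.
Rounded to 3 significant figures: 1.18.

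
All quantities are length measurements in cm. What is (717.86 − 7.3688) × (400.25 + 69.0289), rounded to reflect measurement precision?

717.86 − 7.3688 = 710.4912, limited to 2 d.p. → 5 s.f.; 400.25 + 69.0289 = 469.2789, limited to 2 d.p. → 5 s.f.
Carrying full precision, 710.4912 × 469.2789 = 333418.528796…; keep min(5, 5) = 5 s.f.
Rounded to 5 significant figures: 3.3342 × 10⁵ cm².

3.3342 × 10⁵ cm²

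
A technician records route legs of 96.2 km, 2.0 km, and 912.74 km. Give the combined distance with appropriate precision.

1010.9 km

96.2 km + 2.0 km + 912.74 km = 1010.94 km.
Addition/subtraction keeps the fewest decimal places: 96.2 → 1 decimal place, 2.0 → 1 decimal place, 912.74 → 2 decimal places; limit is 1.
Rounded to 1 decimal place: 1010.9 km.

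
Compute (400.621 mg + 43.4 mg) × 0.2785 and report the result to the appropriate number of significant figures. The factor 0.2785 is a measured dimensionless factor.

123.7 mg

400.621 mg + 43.4 mg = 444.021 mg; the sum is limited to 1 decimal place (4 s.f.).
Carrying full precision, 444.021 × 0.2785 = 123.6598485 mg; 0.2785 has 4 s.f., so the result keeps min(4, 4) = 4 s.f.
Rounded to 4 significant figures: 123.7 mg.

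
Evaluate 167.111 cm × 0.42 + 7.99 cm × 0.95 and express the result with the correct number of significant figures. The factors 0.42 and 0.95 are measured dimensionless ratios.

78 cm

167.111 × 0.42 = 70.18662 → 7.0 × 10¹ cm (2 s.f., last digit at the 10^0 place).
7.99 × 0.95 = 7.5905 → 7.6 cm (2 s.f., last digit at the 10^-1 place).
Sum: 77.77712 cm; keep the coarser place, 10^0.
Result: 78 cm.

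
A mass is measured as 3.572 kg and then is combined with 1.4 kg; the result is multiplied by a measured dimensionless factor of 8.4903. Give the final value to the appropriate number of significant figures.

42 kg

3.572 kg + 1.4 kg = 4.972 kg; the sum is limited to 1 decimal place (2 s.f.).
Carrying full precision, 4.972 × 8.4903 = 42.2137716 kg; 8.4903 has 5 s.f., so the result keeps min(2, 5) = 2 s.f.
Rounded to 2 significant figures: 42 kg.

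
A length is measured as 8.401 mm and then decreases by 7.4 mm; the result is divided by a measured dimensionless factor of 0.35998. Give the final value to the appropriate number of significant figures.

2.8 mm

8.401 mm − 7.4 mm = 1.001 mm; the difference is limited to 1 decimal place (2 s.f.).
Carrying full precision, 1.001 ÷ 0.35998 = 2.78071003945… mm; 0.35998 has 5 s.f., so the result keeps min(2, 5) = 2 s.f.
Rounded to 2 significant figures: 2.8 mm.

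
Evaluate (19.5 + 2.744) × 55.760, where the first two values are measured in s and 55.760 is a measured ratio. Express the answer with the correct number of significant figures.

1.24 × 10³ s

19.5 s + 2.744 s = 22.244 s; the sum is limited to 1 decimal place (3 s.f.).
Carrying full precision, 22.244 × 55.760 = 1240.32544 s; 55.760 has 5 s.f., so the result keeps min(3, 5) = 3 s.f.
Rounded to 3 significant figures: 1.24 × 10³ s.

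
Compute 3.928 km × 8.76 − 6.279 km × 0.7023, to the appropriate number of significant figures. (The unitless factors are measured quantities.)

30.0 km

3.928 × 8.76 = 34.40928 → 34.4 km (3 s.f., last digit at the 10^-1 place).
6.279 × 0.7023 = 4.4097417 → 4.410 km (4 s.f., last digit at the 10^-3 place).
Difference: 29.9995383 km; keep the coarser place, 10^-1.
Result: 30.0 km.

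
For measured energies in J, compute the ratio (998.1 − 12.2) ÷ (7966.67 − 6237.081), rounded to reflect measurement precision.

998.1 − 12.2 = 985.9, limited to 1 d.p. → 4 s.f.; 7966.67 − 6237.081 = 1729.589, limited to 2 d.p. → 6 s.f.
Carrying full precision, 985.9 ÷ 1729.589 = 0.570019813956…; keep min(4, 6) = 4 s.f.
Rounded to 4 significant figures: 0.5700.

0.5700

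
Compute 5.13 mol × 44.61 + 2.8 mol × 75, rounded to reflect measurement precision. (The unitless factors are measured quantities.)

5.13 × 44.61 = 228.8493 → 229 mol (3 s.f., last digit at the 10^0 place).
2.8 × 75 = 210 → 2.1 × 10² mol (2 s.f., last digit at the 10^1 place).
Sum: 438.8493 mol; keep the coarser place, 10^1.
Result: 4.4 × 10² mol.

4.4 × 10² mol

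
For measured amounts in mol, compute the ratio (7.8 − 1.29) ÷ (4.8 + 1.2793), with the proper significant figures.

7.8 − 1.29 = 6.51, limited to 1 d.p. → 2 s.f.; 4.8 + 1.2793 = 6.0793, limited to 1 d.p. → 2 s.f.
Carrying full precision, 6.51 ÷ 6.0793 = 1.07084697251…; keep min(2, 2) = 2 s.f.
Rounded to 2 significant figures: 1.1.

1.1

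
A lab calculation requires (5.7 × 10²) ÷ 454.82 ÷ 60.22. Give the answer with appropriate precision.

(5.7 × 10²) ÷ 454.82 ÷ 60.22 = 0.0208110767387…
Multiplication/division keeps the fewest significant figures: 5.7 × 10² → 2 s.f., 454.82 → 5 s.f., 60.22 → 4 s.f.; limit is 2.
Rounded to 2 significant figures: 0.021.

0.021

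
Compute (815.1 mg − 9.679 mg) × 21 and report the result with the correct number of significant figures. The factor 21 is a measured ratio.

1.7 × 10⁴ mg

815.1 mg − 9.679 mg = 805.421 mg; the difference is limited to 1 decimal place (4 s.f.).
Carrying full precision, 805.421 × 21 = 16913.841 mg; 21 has 2 s.f., so the result keeps min(4, 2) = 2 s.f.
Rounded to 2 significant figures: 1.7 × 10⁴ mg.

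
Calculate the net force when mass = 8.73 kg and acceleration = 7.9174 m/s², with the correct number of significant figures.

69.1 N

net force = 8.73 kg × 7.9174 m/s² = 69.118902 N.
8.73 has 3 significant figures; 7.9174 has 5.
Division/multiplication keeps the fewest: 3 significant figures.
Rounded: 69.1 N.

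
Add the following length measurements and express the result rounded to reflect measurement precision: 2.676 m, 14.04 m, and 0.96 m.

17.68 m

2.676 m + 14.04 m + 0.96 m = 17.676 m.
Addition/subtraction keeps the fewest decimal places: 2.676 → 3 decimal places, 14.04 → 2 decimal places, 0.96 → 2 decimal places; limit is 2.
Rounded to 2 decimal places: 17.68 m.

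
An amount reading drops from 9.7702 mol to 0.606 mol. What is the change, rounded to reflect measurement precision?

9.164 mol

9.7702 mol − 0.606 mol = 9.1642 mol.
Addition/subtraction keeps the fewest decimal places: 9.7702 → 4 decimal places, 0.606 → 3 decimal places; limit is 3.
Rounded to 3 decimal places: 9.164 mol.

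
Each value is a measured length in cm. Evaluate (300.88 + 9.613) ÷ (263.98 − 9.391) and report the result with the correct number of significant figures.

1.2196

300.88 + 9.613 = 310.493, limited to 2 d.p. → 5 s.f.; 263.98 − 9.391 = 254.589, limited to 2 d.p. → 5 s.f.
Carrying full precision, 310.493 ÷ 254.589 = 1.21958529237…; keep min(5, 5) = 5 s.f.
Rounded to 5 significant figures: 1.2196.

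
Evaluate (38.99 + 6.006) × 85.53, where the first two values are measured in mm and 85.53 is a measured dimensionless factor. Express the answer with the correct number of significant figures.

3849 mm

38.99 mm + 6.006 mm = 44.996 mm; the sum is limited to 2 decimal places (4 s.f.).
Carrying full precision, 44.996 × 85.53 = 3848.50788 mm; 85.53 has 4 s.f., so the result keeps min(4, 4) = 4 s.f.
Rounded to 4 significant figures: 3849 mm.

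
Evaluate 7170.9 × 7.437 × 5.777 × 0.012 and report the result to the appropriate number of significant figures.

7170.9 × 7.437 × 5.777 × 0.012 = 3697.04776229…
Multiplication/division keeps the fewest significant figures: 7170.9 → 5 s.f., 7.437 → 4 s.f., 5.777 → 4 s.f., 0.012 → 2 s.f.; limit is 2.
Rounded to 2 significant figures: 3.7 × 10³.

3.7 × 10³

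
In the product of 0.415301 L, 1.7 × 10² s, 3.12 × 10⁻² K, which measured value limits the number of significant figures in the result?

1.7 × 10² s

0.415301 L → 6 s.f.; 1.7 × 10² s → 2 s.f.; 3.12 × 10⁻² K → 3 s.f.
The fewest is 2 significant figures, from 1.7 × 10² s.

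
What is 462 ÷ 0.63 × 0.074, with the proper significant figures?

54

462 ÷ 0.63 × 0.074 = 54.2666666667…
Multiplication/division keeps the fewest significant figures: 462 → 3 s.f., 0.63 → 2 s.f., 0.074 → 2 s.f.; limit is 2.
Rounded to 2 significant figures: 54.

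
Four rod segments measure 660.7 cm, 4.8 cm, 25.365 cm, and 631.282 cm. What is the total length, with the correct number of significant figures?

660.7 cm + 4.8 cm + 25.365 cm + 631.282 cm = 1322.147 cm.
Addition/subtraction keeps the fewest decimal places: 660.7 → 1 decimal place, 4.8 → 1 decimal place, 25.365 → 3 decimal places, 631.282 → 3 decimal places; limit is 1.
Rounded to 1 decimal place: 1322.1 cm.

1322.1 cm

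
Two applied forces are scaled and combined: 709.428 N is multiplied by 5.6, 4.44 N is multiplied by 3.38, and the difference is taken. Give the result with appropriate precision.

709.428 × 5.6 = 3972.7968 → 4.0 × 10³ N (2 s.f., last digit at the 10^2 place).
4.44 × 3.38 = 15.0072 → 15.0 N (3 s.f., last digit at the 10^-1 place).
Difference: 3957.7896 N; keep the coarser place, 10^2.
Result: 4.0 × 10³ N.

4.0 × 10³ N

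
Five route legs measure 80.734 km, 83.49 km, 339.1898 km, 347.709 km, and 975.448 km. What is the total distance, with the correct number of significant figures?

80.734 km + 83.49 km + 339.1898 km + 347.709 km + 975.448 km = 1826.5708 km.
Addition/subtraction keeps the fewest decimal places: 80.734 → 3 decimal places, 83.49 → 2 decimal places, 339.1898 → 4 decimal places, 347.709 → 3 decimal places, 975.448 → 3 decimal places; limit is 2.
Rounded to 2 decimal places: 1826.57 km.

1826.57 km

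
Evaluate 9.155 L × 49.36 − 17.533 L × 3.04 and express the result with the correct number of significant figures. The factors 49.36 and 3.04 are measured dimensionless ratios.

398.6 L

9.155 × 49.36 = 451.8908 → 451.9 L (4 s.f., last digit at the 10^-1 place).
17.533 × 3.04 = 53.30032 → 53.3 L (3 s.f., last digit at the 10^-1 place).
Difference: 398.59048 L; keep the coarser place, 10^-1.
Result: 398.6 L.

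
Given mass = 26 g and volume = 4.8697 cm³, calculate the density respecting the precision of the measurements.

5.3 g/cm³

density = 26 g ÷ 4.8697 cm³ = 5.33913793458… g/cm³.
26 has 2 significant figures; 4.8697 has 5.
Division/multiplication keeps the fewest: 2 significant figures.
Rounded: 5.3 g/cm³.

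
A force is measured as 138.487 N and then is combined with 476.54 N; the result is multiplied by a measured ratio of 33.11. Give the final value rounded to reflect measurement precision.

138.487 N + 476.54 N = 615.027 N; the sum is limited to 2 decimal places (5 s.f.).
Carrying full precision, 615.027 × 33.11 = 20363.54397 N; 33.11 has 4 s.f., so the result keeps min(5, 4) = 4 s.f.
Rounded to 4 significant figures: 2.036 × 10⁴ N.

2.036 × 10⁴ N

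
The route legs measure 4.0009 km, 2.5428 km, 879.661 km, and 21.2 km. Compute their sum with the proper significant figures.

4.0009 km + 2.5428 km + 879.661 km + 21.2 km = 907.4047 km.
Addition/subtraction keeps the fewest decimal places: 4.0009 → 4 decimal places, 2.5428 → 4 decimal places, 879.661 → 3 decimal places, 21.2 → 1 decimal place; limit is 1.
Rounded to 1 decimal place: 9.074 × 10² km.

9.074 × 10² km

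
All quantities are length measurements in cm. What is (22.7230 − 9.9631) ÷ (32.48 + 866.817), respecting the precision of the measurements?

22.7230 − 9.9631 = 12.7599, limited to 4 d.p. → 6 s.f.; 32.48 + 866.817 = 899.297, limited to 2 d.p. → 5 s.f.
Carrying full precision, 12.7599 ÷ 899.297 = 0.0141887496567…; keep min(6, 5) = 5 s.f.
Rounded to 5 significant figures: 0.014189.

0.014189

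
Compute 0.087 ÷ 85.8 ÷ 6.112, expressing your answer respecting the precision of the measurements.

1.7 × 10⁻⁴

0.087 ÷ 85.8 ÷ 6.112 = 0.000165900853074…
Multiplication/division keeps the fewest significant figures: 0.087 → 2 s.f., 85.8 → 3 s.f., 6.112 → 4 s.f.; limit is 2.
Rounded to 2 significant figures: 1.7 × 10⁻⁴.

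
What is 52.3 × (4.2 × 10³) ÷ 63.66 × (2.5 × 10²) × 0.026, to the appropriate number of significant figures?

52.3 × (4.2 × 10³) ÷ 63.66 × (2.5 × 10²) × 0.026 = 22428.3694628…
Multiplication/division keeps the fewest significant figures: 52.3 → 3 s.f., 4.2 × 10³ → 2 s.f., 63.66 → 4 s.f., 2.5 × 10² → 2 s.f., 0.026 → 2 s.f.; limit is 2.
Rounded to 2 significant figures: 2.2 × 10⁴.

2.2 × 10⁴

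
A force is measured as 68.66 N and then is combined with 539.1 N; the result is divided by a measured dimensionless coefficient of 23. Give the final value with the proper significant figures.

68.66 N + 539.1 N = 607.76 N; the sum is limited to 1 decimal place (4 s.f.).
Carrying full precision, 607.76 ÷ 23 = 26.4243478261… N; 23 has 2 s.f., so the result keeps min(4, 2) = 2 s.f.
Rounded to 2 significant figures: 26 N.

26 N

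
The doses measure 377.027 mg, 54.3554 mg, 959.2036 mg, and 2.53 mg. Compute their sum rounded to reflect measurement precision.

377.027 mg + 54.3554 mg + 959.2036 mg + 2.53 mg = 1393.1160 mg.
Addition/subtraction keeps the fewest decimal places: 377.027 → 3 decimal places, 54.3554 → 4 decimal places, 959.2036 → 4 decimal places, 2.53 → 2 decimal places; limit is 2.
Rounded to 2 decimal places: 1393.12 mg.

1393.12 mg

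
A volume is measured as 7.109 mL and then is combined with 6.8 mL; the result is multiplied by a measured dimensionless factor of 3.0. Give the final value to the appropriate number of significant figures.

7.109 mL + 6.8 mL = 13.909 mL; the sum is limited to 1 decimal place (3 s.f.).
Carrying full precision, 13.909 × 3.0 = 41.727 mL; 3.0 has 2 s.f., so the result keeps min(3, 2) = 2 s.f.
Rounded to 2 significant figures: 42 mL.

42 mL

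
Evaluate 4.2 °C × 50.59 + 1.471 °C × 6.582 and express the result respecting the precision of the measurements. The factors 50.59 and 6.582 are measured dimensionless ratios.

2.2 × 10² °C

4.2 × 50.59 = 212.478 → 2.1 × 10² °C (2 s.f., last digit at the 10^1 place).
1.471 × 6.582 = 9.682122 → 9.682 °C (4 s.f., last digit at the 10^-3 place).
Sum: 222.160122 °C; keep the coarser place, 10^1.
Result: 2.2 × 10² °C.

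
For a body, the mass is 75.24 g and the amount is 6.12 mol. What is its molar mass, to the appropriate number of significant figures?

12.3 g/mol

molar mass = 75.24 g ÷ 6.12 mol = 12.2941176471… g/mol.
75.24 has 4 significant figures; 6.12 has 3.
Division/multiplication keeps the fewest: 3 significant figures.
Rounded: 12.3 g/mol.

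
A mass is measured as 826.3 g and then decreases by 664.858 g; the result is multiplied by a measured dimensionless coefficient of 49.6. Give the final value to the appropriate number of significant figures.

826.3 g − 664.858 g = 161.442 g; the difference is limited to 1 decimal place (4 s.f.).
Carrying full precision, 161.442 × 49.6 = 8007.5232 g; 49.6 has 3 s.f., so the result keeps min(4, 3) = 3 s.f.
Rounded to 3 significant figures: 8.01 × 10^3 g.

8.01 × 10^3 g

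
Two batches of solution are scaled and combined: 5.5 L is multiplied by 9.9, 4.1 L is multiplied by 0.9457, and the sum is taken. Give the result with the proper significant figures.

5.5 × 9.9 = 54.45 → 54 L (2 s.f., last digit at the 10^0 place).
4.1 × 0.9457 = 3.87737 → 3.9 L (2 s.f., last digit at the 10^-1 place).
Sum: 58.32737 L; keep the coarser place, 10^0.
Result: 58 L.

58 L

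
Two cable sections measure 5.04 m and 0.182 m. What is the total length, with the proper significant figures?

5.04 m + 0.182 m = 5.222 m.
Addition/subtraction keeps the fewest decimal places: 5.04 → 2 decimal places, 0.182 → 3 decimal places; limit is 2.
Rounded to 2 decimal places: 5.22 m.

5.22 m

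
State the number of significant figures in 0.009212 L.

0.009212: leading zeros are not significant.

4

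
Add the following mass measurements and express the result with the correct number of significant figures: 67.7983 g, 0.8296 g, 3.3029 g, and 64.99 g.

136.92 g

67.7983 g + 0.8296 g + 3.3029 g + 64.99 g = 136.9208 g.
Addition/subtraction keeps the fewest decimal places: 67.7983 → 4 decimal places, 0.8296 → 4 decimal places, 3.3029 → 4 decimal places, 64.99 → 2 decimal places; limit is 2.
Rounded to 2 decimal places: 136.92 g.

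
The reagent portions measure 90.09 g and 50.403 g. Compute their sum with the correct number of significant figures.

90.09 g + 50.403 g = 140.493 g.
Addition/subtraction keeps the fewest decimal places: 90.09 → 2 decimal places, 50.403 → 3 decimal places; limit is 2.
Rounded to 2 decimal places: 1.4049 × 10² g.

1.4049 × 10² g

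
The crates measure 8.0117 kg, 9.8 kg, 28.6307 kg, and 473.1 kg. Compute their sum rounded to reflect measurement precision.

8.0117 kg + 9.8 kg + 28.6307 kg + 473.1 kg = 519.5424 kg.
Addition/subtraction keeps the fewest decimal places: 8.0117 → 4 decimal places, 9.8 → 1 decimal place, 28.6307 → 4 decimal places, 473.1 → 1 decimal place; limit is 1.
Rounded to 1 decimal place: 519.5 kg.

519.5 kg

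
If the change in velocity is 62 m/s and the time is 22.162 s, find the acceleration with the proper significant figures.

2.8 m/s²

acceleration = 62 m/s ÷ 22.162 s = 2.79758144572… m/s².
62 has 2 significant figures; 22.162 has 5.
Division/multiplication keeps the fewest: 2 significant figures.
Rounded: 2.8 m/s².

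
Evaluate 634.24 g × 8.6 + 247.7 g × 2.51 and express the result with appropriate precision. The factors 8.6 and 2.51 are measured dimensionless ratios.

6.1 × 10³ g

634.24 × 8.6 = 5454.464 → 5.5 × 10³ g (2 s.f., last digit at the 10^2 place).
247.7 × 2.51 = 621.727 → 622 g (3 s.f., last digit at the 10^0 place).
Sum: 6076.191 g; keep the coarser place, 10^2.
Result: 6.1 × 10³ g.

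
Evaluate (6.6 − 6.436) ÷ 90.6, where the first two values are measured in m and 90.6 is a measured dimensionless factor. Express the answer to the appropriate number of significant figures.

6.6 m − 6.436 m = 0.164 m; the difference is limited to 1 decimal place (1 s.f.).
Carrying full precision, 0.164 ÷ 90.6 = 0.00181015452539… m; 90.6 has 3 s.f., so the result keeps min(1, 3) = 1 s.f.
Rounded to 1 significant figure: 0.002 m.

0.002 m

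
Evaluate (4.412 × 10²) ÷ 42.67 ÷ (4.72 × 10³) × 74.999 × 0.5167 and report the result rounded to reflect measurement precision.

0.0849

(4.412 × 10²) ÷ 42.67 ÷ (4.72 × 10³) × 74.999 × 0.5167 = 0.0848916151543…
Multiplication/division keeps the fewest significant figures: 4.412 × 10² → 4 s.f., 42.67 → 4 s.f., 4.72 × 10³ → 3 s.f., 74.999 → 5 s.f., 0.5167 → 4 s.f.; limit is 3.
Rounded to 3 significant figures: 0.0849.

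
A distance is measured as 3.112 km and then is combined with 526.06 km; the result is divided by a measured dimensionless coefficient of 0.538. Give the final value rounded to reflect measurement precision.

984 km

3.112 km + 526.06 km = 529.172 km; the sum is limited to 2 decimal places (5 s.f.).
Carrying full precision, 529.172 ÷ 0.538 = 983.591078067… km; 0.538 has 3 s.f., so the result keeps min(5, 3) = 3 s.f.
Rounded to 3 significant figures: 984 km.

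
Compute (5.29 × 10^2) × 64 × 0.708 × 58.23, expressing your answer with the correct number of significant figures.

(5.29 × 10^2) × 64 × 0.708 × 58.23 = 1395775.89504
Multiplication/division keeps the fewest significant figures: 5.29 × 10^2 → 3 s.f., 64 → 2 s.f., 0.708 → 3 s.f., 58.23 → 4 s.f.; limit is 2.
Rounded to 2 significant figures: 1.4 × 10^6.

1.4 × 10^6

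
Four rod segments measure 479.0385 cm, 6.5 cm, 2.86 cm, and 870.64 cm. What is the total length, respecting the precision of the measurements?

1359.0 cm

479.0385 cm + 6.5 cm + 2.86 cm + 870.64 cm = 1359.0385 cm.
Addition/subtraction keeps the fewest decimal places: 479.0385 → 4 decimal places, 6.5 → 1 decimal place, 2.86 → 2 decimal places, 870.64 → 2 decimal places; limit is 1.
Rounded to 1 decimal place: 1359.0 cm.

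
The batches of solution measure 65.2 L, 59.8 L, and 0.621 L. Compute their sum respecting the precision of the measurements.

125.6 L

65.2 L + 59.8 L + 0.621 L = 125.621 L.
Addition/subtraction keeps the fewest decimal places: 65.2 → 1 decimal place, 59.8 → 1 decimal place, 0.621 → 3 decimal places; limit is 1.
Rounded to 1 decimal place: 125.6 L.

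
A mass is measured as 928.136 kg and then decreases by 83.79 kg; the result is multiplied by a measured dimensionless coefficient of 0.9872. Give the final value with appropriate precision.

928.136 kg − 83.79 kg = 844.346 kg; the difference is limited to 2 decimal places (5 s.f.).
Carrying full precision, 844.346 × 0.9872 = 833.5383712 kg; 0.9872 has 4 s.f., so the result keeps min(5, 4) = 4 s.f.
Rounded to 4 significant figures: 833.5 kg.

833.5 kg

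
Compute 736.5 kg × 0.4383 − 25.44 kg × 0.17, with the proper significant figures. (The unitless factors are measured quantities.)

318.5 kg

736.5 × 0.4383 = 322.80795 → 322.8 kg (4 s.f., last digit at the 10^-1 place).
25.44 × 0.17 = 4.3248 → 4.3 kg (2 s.f., last digit at the 10^-1 place).
Difference: 318.48315 kg; keep the coarser place, 10^-1.
Result: 318.5 kg.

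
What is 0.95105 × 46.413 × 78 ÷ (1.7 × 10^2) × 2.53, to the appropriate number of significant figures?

0.95105 × 46.413 × 78 ÷ (1.7 × 10^2) × 2.53 = 51.2400085147…
Multiplication/division keeps the fewest significant figures: 0.95105 → 5 s.f., 46.413 → 5 s.f., 78 → 2 s.f., 1.7 × 10^2 → 2 s.f., 2.53 → 3 s.f.; limit is 2.
Rounded to 2 significant figures: 51.

51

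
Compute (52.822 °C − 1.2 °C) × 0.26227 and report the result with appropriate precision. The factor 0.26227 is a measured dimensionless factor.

13.5 °C

52.822 °C − 1.2 °C = 51.622 °C; the difference is limited to 1 decimal place (3 s.f.).
Carrying full precision, 51.622 × 0.26227 = 13.53890194 °C; 0.26227 has 5 s.f., so the result keeps min(3, 5) = 3 s.f.
Rounded to 3 significant figures: 13.5 °C.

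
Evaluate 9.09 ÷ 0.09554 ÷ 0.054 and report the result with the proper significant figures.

1.8 × 10^3

9.09 ÷ 0.09554 ÷ 0.054 = 1761.9147303…
Multiplication/division keeps the fewest significant figures: 9.09 → 3 s.f., 0.09554 → 4 s.f., 0.054 → 2 s.f.; limit is 2.
Rounded to 2 significant figures: 1.8 × 10^3.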